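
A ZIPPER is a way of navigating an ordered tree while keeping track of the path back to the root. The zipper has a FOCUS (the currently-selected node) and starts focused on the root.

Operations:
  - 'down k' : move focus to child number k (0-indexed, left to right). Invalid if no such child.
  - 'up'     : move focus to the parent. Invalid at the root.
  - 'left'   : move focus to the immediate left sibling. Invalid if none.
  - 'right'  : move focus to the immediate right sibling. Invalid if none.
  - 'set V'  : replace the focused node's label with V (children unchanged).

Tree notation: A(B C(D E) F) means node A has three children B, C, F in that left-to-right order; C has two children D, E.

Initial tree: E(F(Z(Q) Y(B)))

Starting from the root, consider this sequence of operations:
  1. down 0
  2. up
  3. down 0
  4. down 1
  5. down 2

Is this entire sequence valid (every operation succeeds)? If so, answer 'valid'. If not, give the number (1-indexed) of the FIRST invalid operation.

Answer: 5

Derivation:
Step 1 (down 0): focus=F path=0 depth=1 children=['Z', 'Y'] left=[] right=[] parent=E
Step 2 (up): focus=E path=root depth=0 children=['F'] (at root)
Step 3 (down 0): focus=F path=0 depth=1 children=['Z', 'Y'] left=[] right=[] parent=E
Step 4 (down 1): focus=Y path=0/1 depth=2 children=['B'] left=['Z'] right=[] parent=F
Step 5 (down 2): INVALID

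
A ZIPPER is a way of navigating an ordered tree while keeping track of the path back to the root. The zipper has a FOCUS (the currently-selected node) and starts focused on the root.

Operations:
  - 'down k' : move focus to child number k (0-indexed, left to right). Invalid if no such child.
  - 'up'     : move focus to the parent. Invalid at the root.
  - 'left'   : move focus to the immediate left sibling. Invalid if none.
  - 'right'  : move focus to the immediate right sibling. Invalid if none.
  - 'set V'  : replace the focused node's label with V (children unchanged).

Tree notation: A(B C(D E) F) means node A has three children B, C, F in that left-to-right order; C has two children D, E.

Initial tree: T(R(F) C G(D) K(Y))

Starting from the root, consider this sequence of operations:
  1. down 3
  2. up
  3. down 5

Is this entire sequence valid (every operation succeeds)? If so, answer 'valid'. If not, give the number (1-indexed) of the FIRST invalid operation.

Step 1 (down 3): focus=K path=3 depth=1 children=['Y'] left=['R', 'C', 'G'] right=[] parent=T
Step 2 (up): focus=T path=root depth=0 children=['R', 'C', 'G', 'K'] (at root)
Step 3 (down 5): INVALID

Answer: 3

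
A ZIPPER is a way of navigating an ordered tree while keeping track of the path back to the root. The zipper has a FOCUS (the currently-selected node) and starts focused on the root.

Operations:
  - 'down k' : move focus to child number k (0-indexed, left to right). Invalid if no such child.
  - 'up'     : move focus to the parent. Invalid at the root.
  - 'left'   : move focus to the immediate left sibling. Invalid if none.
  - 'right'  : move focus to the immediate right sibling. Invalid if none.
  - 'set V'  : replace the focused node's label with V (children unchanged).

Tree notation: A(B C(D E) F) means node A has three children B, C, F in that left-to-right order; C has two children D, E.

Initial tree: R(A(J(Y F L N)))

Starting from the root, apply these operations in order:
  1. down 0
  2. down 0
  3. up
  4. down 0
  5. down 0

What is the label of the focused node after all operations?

Step 1 (down 0): focus=A path=0 depth=1 children=['J'] left=[] right=[] parent=R
Step 2 (down 0): focus=J path=0/0 depth=2 children=['Y', 'F', 'L', 'N'] left=[] right=[] parent=A
Step 3 (up): focus=A path=0 depth=1 children=['J'] left=[] right=[] parent=R
Step 4 (down 0): focus=J path=0/0 depth=2 children=['Y', 'F', 'L', 'N'] left=[] right=[] parent=A
Step 5 (down 0): focus=Y path=0/0/0 depth=3 children=[] left=[] right=['F', 'L', 'N'] parent=J

Answer: Y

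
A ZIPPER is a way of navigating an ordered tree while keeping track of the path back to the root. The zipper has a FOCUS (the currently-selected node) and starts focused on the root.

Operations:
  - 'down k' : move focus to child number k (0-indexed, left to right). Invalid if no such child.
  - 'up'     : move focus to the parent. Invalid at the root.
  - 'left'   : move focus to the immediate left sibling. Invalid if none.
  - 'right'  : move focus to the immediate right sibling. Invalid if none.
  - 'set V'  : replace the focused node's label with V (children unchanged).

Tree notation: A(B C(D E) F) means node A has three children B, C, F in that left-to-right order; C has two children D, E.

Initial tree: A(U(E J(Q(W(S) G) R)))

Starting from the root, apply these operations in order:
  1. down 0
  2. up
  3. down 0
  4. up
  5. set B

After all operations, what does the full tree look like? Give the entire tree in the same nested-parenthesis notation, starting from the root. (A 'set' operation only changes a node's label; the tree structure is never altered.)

Step 1 (down 0): focus=U path=0 depth=1 children=['E', 'J'] left=[] right=[] parent=A
Step 2 (up): focus=A path=root depth=0 children=['U'] (at root)
Step 3 (down 0): focus=U path=0 depth=1 children=['E', 'J'] left=[] right=[] parent=A
Step 4 (up): focus=A path=root depth=0 children=['U'] (at root)
Step 5 (set B): focus=B path=root depth=0 children=['U'] (at root)

Answer: B(U(E J(Q(W(S) G) R)))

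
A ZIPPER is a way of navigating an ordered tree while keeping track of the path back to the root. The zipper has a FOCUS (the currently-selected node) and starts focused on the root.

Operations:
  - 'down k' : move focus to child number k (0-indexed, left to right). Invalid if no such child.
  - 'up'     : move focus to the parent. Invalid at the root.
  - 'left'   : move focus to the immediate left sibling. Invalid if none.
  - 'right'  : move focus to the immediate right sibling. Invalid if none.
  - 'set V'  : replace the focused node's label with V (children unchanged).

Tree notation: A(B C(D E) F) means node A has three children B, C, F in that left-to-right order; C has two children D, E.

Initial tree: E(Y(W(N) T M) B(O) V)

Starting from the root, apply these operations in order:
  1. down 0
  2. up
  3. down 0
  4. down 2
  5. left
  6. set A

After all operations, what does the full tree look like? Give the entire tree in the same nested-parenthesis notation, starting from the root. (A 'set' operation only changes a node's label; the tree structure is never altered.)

Answer: E(Y(W(N) A M) B(O) V)

Derivation:
Step 1 (down 0): focus=Y path=0 depth=1 children=['W', 'T', 'M'] left=[] right=['B', 'V'] parent=E
Step 2 (up): focus=E path=root depth=0 children=['Y', 'B', 'V'] (at root)
Step 3 (down 0): focus=Y path=0 depth=1 children=['W', 'T', 'M'] left=[] right=['B', 'V'] parent=E
Step 4 (down 2): focus=M path=0/2 depth=2 children=[] left=['W', 'T'] right=[] parent=Y
Step 5 (left): focus=T path=0/1 depth=2 children=[] left=['W'] right=['M'] parent=Y
Step 6 (set A): focus=A path=0/1 depth=2 children=[] left=['W'] right=['M'] parent=Y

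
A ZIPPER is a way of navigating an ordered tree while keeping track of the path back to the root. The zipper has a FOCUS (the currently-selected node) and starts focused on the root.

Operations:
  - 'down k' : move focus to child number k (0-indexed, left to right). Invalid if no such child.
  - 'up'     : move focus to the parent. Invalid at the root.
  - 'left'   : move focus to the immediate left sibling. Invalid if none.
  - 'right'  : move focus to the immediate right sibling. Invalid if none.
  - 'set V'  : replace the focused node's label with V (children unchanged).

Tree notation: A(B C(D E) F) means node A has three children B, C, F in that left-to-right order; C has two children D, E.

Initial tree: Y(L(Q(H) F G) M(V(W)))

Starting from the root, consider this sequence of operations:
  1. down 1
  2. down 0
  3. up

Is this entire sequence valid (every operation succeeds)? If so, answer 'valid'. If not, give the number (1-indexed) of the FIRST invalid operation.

Step 1 (down 1): focus=M path=1 depth=1 children=['V'] left=['L'] right=[] parent=Y
Step 2 (down 0): focus=V path=1/0 depth=2 children=['W'] left=[] right=[] parent=M
Step 3 (up): focus=M path=1 depth=1 children=['V'] left=['L'] right=[] parent=Y

Answer: valid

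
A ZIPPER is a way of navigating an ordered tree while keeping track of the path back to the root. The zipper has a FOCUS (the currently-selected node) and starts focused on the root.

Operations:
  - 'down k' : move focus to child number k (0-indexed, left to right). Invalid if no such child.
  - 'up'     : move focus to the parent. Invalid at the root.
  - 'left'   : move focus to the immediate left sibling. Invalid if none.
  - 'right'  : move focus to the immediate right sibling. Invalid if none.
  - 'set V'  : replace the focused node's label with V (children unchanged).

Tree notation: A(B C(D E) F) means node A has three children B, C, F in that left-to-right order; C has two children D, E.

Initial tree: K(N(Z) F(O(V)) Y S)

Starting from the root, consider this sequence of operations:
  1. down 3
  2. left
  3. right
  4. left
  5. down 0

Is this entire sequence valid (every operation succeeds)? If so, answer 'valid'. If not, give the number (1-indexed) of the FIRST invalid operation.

Step 1 (down 3): focus=S path=3 depth=1 children=[] left=['N', 'F', 'Y'] right=[] parent=K
Step 2 (left): focus=Y path=2 depth=1 children=[] left=['N', 'F'] right=['S'] parent=K
Step 3 (right): focus=S path=3 depth=1 children=[] left=['N', 'F', 'Y'] right=[] parent=K
Step 4 (left): focus=Y path=2 depth=1 children=[] left=['N', 'F'] right=['S'] parent=K
Step 5 (down 0): INVALID

Answer: 5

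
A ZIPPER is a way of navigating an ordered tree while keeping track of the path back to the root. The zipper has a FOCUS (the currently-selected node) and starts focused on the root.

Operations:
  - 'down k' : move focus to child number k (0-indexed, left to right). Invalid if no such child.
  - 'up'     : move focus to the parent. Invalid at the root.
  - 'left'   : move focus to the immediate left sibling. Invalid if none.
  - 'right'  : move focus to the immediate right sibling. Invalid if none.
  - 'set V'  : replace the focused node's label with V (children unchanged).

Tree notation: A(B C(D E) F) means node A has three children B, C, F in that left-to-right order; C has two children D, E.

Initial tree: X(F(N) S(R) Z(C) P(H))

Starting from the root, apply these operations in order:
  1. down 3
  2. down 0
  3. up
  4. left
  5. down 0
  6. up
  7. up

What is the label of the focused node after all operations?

Answer: X

Derivation:
Step 1 (down 3): focus=P path=3 depth=1 children=['H'] left=['F', 'S', 'Z'] right=[] parent=X
Step 2 (down 0): focus=H path=3/0 depth=2 children=[] left=[] right=[] parent=P
Step 3 (up): focus=P path=3 depth=1 children=['H'] left=['F', 'S', 'Z'] right=[] parent=X
Step 4 (left): focus=Z path=2 depth=1 children=['C'] left=['F', 'S'] right=['P'] parent=X
Step 5 (down 0): focus=C path=2/0 depth=2 children=[] left=[] right=[] parent=Z
Step 6 (up): focus=Z path=2 depth=1 children=['C'] left=['F', 'S'] right=['P'] parent=X
Step 7 (up): focus=X path=root depth=0 children=['F', 'S', 'Z', 'P'] (at root)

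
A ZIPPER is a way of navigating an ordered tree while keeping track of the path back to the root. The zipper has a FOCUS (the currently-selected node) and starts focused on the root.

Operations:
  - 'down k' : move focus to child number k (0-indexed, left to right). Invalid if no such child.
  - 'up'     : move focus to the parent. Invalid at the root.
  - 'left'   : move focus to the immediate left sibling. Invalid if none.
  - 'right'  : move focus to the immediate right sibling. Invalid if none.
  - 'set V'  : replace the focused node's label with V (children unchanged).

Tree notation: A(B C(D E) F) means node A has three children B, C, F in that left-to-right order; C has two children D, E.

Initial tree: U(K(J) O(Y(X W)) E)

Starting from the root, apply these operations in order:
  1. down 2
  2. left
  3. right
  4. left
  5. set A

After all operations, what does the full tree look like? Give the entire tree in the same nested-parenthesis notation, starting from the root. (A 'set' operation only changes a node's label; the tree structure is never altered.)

Step 1 (down 2): focus=E path=2 depth=1 children=[] left=['K', 'O'] right=[] parent=U
Step 2 (left): focus=O path=1 depth=1 children=['Y'] left=['K'] right=['E'] parent=U
Step 3 (right): focus=E path=2 depth=1 children=[] left=['K', 'O'] right=[] parent=U
Step 4 (left): focus=O path=1 depth=1 children=['Y'] left=['K'] right=['E'] parent=U
Step 5 (set A): focus=A path=1 depth=1 children=['Y'] left=['K'] right=['E'] parent=U

Answer: U(K(J) A(Y(X W)) E)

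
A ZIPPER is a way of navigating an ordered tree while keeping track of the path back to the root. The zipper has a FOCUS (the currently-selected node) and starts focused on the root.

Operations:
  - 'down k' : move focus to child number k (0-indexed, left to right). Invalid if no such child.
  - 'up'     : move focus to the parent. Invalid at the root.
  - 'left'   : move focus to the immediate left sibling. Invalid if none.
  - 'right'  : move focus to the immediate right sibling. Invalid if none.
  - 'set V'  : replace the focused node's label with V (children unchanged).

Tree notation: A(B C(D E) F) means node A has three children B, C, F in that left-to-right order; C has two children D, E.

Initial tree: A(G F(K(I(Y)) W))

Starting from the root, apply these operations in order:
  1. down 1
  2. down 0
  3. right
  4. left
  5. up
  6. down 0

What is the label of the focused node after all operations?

Answer: K

Derivation:
Step 1 (down 1): focus=F path=1 depth=1 children=['K', 'W'] left=['G'] right=[] parent=A
Step 2 (down 0): focus=K path=1/0 depth=2 children=['I'] left=[] right=['W'] parent=F
Step 3 (right): focus=W path=1/1 depth=2 children=[] left=['K'] right=[] parent=F
Step 4 (left): focus=K path=1/0 depth=2 children=['I'] left=[] right=['W'] parent=F
Step 5 (up): focus=F path=1 depth=1 children=['K', 'W'] left=['G'] right=[] parent=A
Step 6 (down 0): focus=K path=1/0 depth=2 children=['I'] left=[] right=['W'] parent=F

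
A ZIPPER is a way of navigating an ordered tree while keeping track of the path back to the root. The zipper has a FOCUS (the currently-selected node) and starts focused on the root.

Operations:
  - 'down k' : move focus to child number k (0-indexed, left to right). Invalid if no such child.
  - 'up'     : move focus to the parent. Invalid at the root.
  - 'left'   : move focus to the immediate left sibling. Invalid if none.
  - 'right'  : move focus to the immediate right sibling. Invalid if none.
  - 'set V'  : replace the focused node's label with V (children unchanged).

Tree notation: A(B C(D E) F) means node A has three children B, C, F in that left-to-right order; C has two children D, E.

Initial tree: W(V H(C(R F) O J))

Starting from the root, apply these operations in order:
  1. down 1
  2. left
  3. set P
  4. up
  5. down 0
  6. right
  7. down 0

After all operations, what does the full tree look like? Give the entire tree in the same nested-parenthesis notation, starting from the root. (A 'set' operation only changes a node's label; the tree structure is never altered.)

Answer: W(P H(C(R F) O J))

Derivation:
Step 1 (down 1): focus=H path=1 depth=1 children=['C', 'O', 'J'] left=['V'] right=[] parent=W
Step 2 (left): focus=V path=0 depth=1 children=[] left=[] right=['H'] parent=W
Step 3 (set P): focus=P path=0 depth=1 children=[] left=[] right=['H'] parent=W
Step 4 (up): focus=W path=root depth=0 children=['P', 'H'] (at root)
Step 5 (down 0): focus=P path=0 depth=1 children=[] left=[] right=['H'] parent=W
Step 6 (right): focus=H path=1 depth=1 children=['C', 'O', 'J'] left=['P'] right=[] parent=W
Step 7 (down 0): focus=C path=1/0 depth=2 children=['R', 'F'] left=[] right=['O', 'J'] parent=H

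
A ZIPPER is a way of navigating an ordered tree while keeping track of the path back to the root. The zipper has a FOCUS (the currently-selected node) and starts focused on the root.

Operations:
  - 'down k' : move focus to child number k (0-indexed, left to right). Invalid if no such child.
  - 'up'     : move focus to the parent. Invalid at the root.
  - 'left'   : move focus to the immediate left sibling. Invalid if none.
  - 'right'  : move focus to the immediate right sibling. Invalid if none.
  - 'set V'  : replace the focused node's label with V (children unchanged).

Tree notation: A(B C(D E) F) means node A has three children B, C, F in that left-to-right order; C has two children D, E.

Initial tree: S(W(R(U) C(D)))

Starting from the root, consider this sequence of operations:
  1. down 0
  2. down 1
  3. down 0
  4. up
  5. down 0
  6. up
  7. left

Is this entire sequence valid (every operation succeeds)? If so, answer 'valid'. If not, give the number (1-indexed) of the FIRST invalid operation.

Answer: valid

Derivation:
Step 1 (down 0): focus=W path=0 depth=1 children=['R', 'C'] left=[] right=[] parent=S
Step 2 (down 1): focus=C path=0/1 depth=2 children=['D'] left=['R'] right=[] parent=W
Step 3 (down 0): focus=D path=0/1/0 depth=3 children=[] left=[] right=[] parent=C
Step 4 (up): focus=C path=0/1 depth=2 children=['D'] left=['R'] right=[] parent=W
Step 5 (down 0): focus=D path=0/1/0 depth=3 children=[] left=[] right=[] parent=C
Step 6 (up): focus=C path=0/1 depth=2 children=['D'] left=['R'] right=[] parent=W
Step 7 (left): focus=R path=0/0 depth=2 children=['U'] left=[] right=['C'] parent=W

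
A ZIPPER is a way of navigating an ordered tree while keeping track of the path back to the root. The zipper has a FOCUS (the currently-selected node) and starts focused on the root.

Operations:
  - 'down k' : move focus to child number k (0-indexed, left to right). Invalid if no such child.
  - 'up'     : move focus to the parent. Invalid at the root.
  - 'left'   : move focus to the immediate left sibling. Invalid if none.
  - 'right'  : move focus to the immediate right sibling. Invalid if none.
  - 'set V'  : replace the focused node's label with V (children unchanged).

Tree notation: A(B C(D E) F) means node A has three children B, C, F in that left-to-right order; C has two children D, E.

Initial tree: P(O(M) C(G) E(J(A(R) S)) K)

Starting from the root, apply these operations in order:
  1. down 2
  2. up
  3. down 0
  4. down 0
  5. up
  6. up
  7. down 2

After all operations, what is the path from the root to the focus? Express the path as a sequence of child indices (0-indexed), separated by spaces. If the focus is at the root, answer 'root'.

Step 1 (down 2): focus=E path=2 depth=1 children=['J'] left=['O', 'C'] right=['K'] parent=P
Step 2 (up): focus=P path=root depth=0 children=['O', 'C', 'E', 'K'] (at root)
Step 3 (down 0): focus=O path=0 depth=1 children=['M'] left=[] right=['C', 'E', 'K'] parent=P
Step 4 (down 0): focus=M path=0/0 depth=2 children=[] left=[] right=[] parent=O
Step 5 (up): focus=O path=0 depth=1 children=['M'] left=[] right=['C', 'E', 'K'] parent=P
Step 6 (up): focus=P path=root depth=0 children=['O', 'C', 'E', 'K'] (at root)
Step 7 (down 2): focus=E path=2 depth=1 children=['J'] left=['O', 'C'] right=['K'] parent=P

Answer: 2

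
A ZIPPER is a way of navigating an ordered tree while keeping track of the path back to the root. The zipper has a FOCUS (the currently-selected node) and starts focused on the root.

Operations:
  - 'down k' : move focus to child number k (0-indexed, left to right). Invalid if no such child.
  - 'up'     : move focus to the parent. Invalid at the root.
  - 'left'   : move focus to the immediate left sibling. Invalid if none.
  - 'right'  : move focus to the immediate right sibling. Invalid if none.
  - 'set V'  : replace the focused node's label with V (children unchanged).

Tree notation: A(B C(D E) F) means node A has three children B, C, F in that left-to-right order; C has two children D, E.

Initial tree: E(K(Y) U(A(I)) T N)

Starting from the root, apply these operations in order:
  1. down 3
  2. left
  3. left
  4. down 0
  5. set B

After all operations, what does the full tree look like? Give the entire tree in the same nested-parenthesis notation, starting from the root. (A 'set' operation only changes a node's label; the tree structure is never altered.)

Answer: E(K(Y) U(B(I)) T N)

Derivation:
Step 1 (down 3): focus=N path=3 depth=1 children=[] left=['K', 'U', 'T'] right=[] parent=E
Step 2 (left): focus=T path=2 depth=1 children=[] left=['K', 'U'] right=['N'] parent=E
Step 3 (left): focus=U path=1 depth=1 children=['A'] left=['K'] right=['T', 'N'] parent=E
Step 4 (down 0): focus=A path=1/0 depth=2 children=['I'] left=[] right=[] parent=U
Step 5 (set B): focus=B path=1/0 depth=2 children=['I'] left=[] right=[] parent=U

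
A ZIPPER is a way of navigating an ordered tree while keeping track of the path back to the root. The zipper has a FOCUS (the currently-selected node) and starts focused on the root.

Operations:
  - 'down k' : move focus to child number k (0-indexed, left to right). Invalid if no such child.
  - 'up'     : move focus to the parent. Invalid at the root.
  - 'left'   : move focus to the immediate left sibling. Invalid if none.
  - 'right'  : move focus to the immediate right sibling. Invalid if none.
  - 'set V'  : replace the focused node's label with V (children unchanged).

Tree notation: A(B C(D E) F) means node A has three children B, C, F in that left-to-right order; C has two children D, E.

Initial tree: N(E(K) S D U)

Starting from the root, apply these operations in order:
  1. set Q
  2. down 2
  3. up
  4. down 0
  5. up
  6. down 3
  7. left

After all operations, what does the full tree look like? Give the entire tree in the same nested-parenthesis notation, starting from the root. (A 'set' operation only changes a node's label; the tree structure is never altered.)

Answer: Q(E(K) S D U)

Derivation:
Step 1 (set Q): focus=Q path=root depth=0 children=['E', 'S', 'D', 'U'] (at root)
Step 2 (down 2): focus=D path=2 depth=1 children=[] left=['E', 'S'] right=['U'] parent=Q
Step 3 (up): focus=Q path=root depth=0 children=['E', 'S', 'D', 'U'] (at root)
Step 4 (down 0): focus=E path=0 depth=1 children=['K'] left=[] right=['S', 'D', 'U'] parent=Q
Step 5 (up): focus=Q path=root depth=0 children=['E', 'S', 'D', 'U'] (at root)
Step 6 (down 3): focus=U path=3 depth=1 children=[] left=['E', 'S', 'D'] right=[] parent=Q
Step 7 (left): focus=D path=2 depth=1 children=[] left=['E', 'S'] right=['U'] parent=Q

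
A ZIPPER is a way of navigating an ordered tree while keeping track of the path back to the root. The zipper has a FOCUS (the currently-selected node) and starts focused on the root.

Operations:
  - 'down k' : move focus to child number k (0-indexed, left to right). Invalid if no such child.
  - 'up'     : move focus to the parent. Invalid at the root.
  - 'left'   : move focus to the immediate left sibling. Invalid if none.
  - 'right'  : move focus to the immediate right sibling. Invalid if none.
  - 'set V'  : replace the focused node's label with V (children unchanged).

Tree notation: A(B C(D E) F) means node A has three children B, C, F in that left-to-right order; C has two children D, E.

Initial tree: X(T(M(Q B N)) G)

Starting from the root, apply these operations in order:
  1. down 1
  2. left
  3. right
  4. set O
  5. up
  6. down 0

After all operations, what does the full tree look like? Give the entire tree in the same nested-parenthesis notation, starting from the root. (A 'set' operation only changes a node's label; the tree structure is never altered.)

Answer: X(T(M(Q B N)) O)

Derivation:
Step 1 (down 1): focus=G path=1 depth=1 children=[] left=['T'] right=[] parent=X
Step 2 (left): focus=T path=0 depth=1 children=['M'] left=[] right=['G'] parent=X
Step 3 (right): focus=G path=1 depth=1 children=[] left=['T'] right=[] parent=X
Step 4 (set O): focus=O path=1 depth=1 children=[] left=['T'] right=[] parent=X
Step 5 (up): focus=X path=root depth=0 children=['T', 'O'] (at root)
Step 6 (down 0): focus=T path=0 depth=1 children=['M'] left=[] right=['O'] parent=X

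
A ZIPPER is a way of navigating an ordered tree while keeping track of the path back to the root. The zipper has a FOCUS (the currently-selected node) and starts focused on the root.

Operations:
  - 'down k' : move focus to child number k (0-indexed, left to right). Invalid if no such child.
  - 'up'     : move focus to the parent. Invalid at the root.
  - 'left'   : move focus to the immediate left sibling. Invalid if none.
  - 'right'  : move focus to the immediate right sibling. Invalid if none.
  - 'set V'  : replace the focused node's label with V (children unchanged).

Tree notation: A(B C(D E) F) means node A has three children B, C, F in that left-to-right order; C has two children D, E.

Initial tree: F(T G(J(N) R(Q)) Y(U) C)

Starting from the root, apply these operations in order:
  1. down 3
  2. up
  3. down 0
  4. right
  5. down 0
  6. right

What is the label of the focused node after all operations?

Answer: R

Derivation:
Step 1 (down 3): focus=C path=3 depth=1 children=[] left=['T', 'G', 'Y'] right=[] parent=F
Step 2 (up): focus=F path=root depth=0 children=['T', 'G', 'Y', 'C'] (at root)
Step 3 (down 0): focus=T path=0 depth=1 children=[] left=[] right=['G', 'Y', 'C'] parent=F
Step 4 (right): focus=G path=1 depth=1 children=['J', 'R'] left=['T'] right=['Y', 'C'] parent=F
Step 5 (down 0): focus=J path=1/0 depth=2 children=['N'] left=[] right=['R'] parent=G
Step 6 (right): focus=R path=1/1 depth=2 children=['Q'] left=['J'] right=[] parent=G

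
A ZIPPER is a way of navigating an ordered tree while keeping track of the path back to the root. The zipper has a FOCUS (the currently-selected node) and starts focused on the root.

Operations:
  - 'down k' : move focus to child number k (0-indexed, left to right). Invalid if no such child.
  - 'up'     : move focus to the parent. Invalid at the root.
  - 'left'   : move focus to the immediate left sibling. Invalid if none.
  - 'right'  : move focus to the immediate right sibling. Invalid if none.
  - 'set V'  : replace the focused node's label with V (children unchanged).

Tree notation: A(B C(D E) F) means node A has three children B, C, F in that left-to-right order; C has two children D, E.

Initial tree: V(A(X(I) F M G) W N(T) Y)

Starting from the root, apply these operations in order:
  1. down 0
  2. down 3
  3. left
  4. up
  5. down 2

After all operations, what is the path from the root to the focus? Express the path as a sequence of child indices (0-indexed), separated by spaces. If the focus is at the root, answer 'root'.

Step 1 (down 0): focus=A path=0 depth=1 children=['X', 'F', 'M', 'G'] left=[] right=['W', 'N', 'Y'] parent=V
Step 2 (down 3): focus=G path=0/3 depth=2 children=[] left=['X', 'F', 'M'] right=[] parent=A
Step 3 (left): focus=M path=0/2 depth=2 children=[] left=['X', 'F'] right=['G'] parent=A
Step 4 (up): focus=A path=0 depth=1 children=['X', 'F', 'M', 'G'] left=[] right=['W', 'N', 'Y'] parent=V
Step 5 (down 2): focus=M path=0/2 depth=2 children=[] left=['X', 'F'] right=['G'] parent=A

Answer: 0 2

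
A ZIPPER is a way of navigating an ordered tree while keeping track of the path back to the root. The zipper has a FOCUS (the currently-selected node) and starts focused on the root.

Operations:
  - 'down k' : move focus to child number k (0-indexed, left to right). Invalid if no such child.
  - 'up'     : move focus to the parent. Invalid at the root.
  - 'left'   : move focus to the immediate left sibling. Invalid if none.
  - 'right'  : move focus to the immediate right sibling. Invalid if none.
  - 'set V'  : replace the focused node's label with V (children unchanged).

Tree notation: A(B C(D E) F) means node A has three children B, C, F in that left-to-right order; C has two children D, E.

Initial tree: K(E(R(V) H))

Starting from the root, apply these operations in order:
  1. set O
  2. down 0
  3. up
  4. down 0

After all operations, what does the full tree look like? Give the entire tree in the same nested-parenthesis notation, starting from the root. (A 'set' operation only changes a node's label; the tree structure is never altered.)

Answer: O(E(R(V) H))

Derivation:
Step 1 (set O): focus=O path=root depth=0 children=['E'] (at root)
Step 2 (down 0): focus=E path=0 depth=1 children=['R', 'H'] left=[] right=[] parent=O
Step 3 (up): focus=O path=root depth=0 children=['E'] (at root)
Step 4 (down 0): focus=E path=0 depth=1 children=['R', 'H'] left=[] right=[] parent=O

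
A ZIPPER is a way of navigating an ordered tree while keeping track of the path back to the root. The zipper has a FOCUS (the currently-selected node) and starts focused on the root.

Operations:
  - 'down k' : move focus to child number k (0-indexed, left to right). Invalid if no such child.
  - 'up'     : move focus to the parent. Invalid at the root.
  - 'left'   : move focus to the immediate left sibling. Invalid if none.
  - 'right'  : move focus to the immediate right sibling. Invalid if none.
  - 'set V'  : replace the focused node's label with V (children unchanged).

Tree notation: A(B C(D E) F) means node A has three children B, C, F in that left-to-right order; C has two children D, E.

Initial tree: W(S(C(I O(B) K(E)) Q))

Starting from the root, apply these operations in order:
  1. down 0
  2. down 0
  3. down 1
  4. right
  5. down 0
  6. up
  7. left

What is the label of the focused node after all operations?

Answer: O

Derivation:
Step 1 (down 0): focus=S path=0 depth=1 children=['C', 'Q'] left=[] right=[] parent=W
Step 2 (down 0): focus=C path=0/0 depth=2 children=['I', 'O', 'K'] left=[] right=['Q'] parent=S
Step 3 (down 1): focus=O path=0/0/1 depth=3 children=['B'] left=['I'] right=['K'] parent=C
Step 4 (right): focus=K path=0/0/2 depth=3 children=['E'] left=['I', 'O'] right=[] parent=C
Step 5 (down 0): focus=E path=0/0/2/0 depth=4 children=[] left=[] right=[] parent=K
Step 6 (up): focus=K path=0/0/2 depth=3 children=['E'] left=['I', 'O'] right=[] parent=C
Step 7 (left): focus=O path=0/0/1 depth=3 children=['B'] left=['I'] right=['K'] parent=C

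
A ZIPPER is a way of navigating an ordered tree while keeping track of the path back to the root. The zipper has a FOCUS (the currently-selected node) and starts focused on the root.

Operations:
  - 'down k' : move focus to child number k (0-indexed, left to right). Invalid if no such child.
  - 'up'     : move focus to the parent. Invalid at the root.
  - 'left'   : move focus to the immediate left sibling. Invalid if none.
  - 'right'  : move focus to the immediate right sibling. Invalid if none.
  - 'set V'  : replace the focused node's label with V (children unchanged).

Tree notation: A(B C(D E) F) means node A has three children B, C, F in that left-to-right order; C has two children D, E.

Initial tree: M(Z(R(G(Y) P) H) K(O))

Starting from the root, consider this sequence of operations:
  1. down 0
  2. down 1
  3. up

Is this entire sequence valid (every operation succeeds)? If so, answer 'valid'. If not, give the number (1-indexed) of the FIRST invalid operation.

Step 1 (down 0): focus=Z path=0 depth=1 children=['R', 'H'] left=[] right=['K'] parent=M
Step 2 (down 1): focus=H path=0/1 depth=2 children=[] left=['R'] right=[] parent=Z
Step 3 (up): focus=Z path=0 depth=1 children=['R', 'H'] left=[] right=['K'] parent=M

Answer: valid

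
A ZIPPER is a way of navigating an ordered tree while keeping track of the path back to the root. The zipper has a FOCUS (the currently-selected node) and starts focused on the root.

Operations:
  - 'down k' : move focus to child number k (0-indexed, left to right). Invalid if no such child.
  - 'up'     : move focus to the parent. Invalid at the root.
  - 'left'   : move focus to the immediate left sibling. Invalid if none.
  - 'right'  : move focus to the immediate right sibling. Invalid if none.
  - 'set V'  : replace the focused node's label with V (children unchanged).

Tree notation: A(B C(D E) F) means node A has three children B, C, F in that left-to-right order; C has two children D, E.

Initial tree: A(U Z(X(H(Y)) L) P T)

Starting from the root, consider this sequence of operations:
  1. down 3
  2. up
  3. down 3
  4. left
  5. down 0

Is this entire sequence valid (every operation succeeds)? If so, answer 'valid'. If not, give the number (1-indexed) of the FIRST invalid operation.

Step 1 (down 3): focus=T path=3 depth=1 children=[] left=['U', 'Z', 'P'] right=[] parent=A
Step 2 (up): focus=A path=root depth=0 children=['U', 'Z', 'P', 'T'] (at root)
Step 3 (down 3): focus=T path=3 depth=1 children=[] left=['U', 'Z', 'P'] right=[] parent=A
Step 4 (left): focus=P path=2 depth=1 children=[] left=['U', 'Z'] right=['T'] parent=A
Step 5 (down 0): INVALID

Answer: 5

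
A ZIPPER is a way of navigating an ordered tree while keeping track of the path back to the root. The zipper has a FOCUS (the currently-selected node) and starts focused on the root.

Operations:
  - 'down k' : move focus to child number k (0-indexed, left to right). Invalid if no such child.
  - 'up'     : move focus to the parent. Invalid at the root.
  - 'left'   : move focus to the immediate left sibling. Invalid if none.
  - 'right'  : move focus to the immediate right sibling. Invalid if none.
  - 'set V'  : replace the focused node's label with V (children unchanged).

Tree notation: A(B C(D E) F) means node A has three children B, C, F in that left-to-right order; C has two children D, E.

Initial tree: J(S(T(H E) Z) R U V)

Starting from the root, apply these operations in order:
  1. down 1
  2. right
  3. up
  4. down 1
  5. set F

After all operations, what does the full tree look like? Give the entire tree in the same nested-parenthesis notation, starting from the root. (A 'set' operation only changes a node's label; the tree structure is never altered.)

Answer: J(S(T(H E) Z) F U V)

Derivation:
Step 1 (down 1): focus=R path=1 depth=1 children=[] left=['S'] right=['U', 'V'] parent=J
Step 2 (right): focus=U path=2 depth=1 children=[] left=['S', 'R'] right=['V'] parent=J
Step 3 (up): focus=J path=root depth=0 children=['S', 'R', 'U', 'V'] (at root)
Step 4 (down 1): focus=R path=1 depth=1 children=[] left=['S'] right=['U', 'V'] parent=J
Step 5 (set F): focus=F path=1 depth=1 children=[] left=['S'] right=['U', 'V'] parent=J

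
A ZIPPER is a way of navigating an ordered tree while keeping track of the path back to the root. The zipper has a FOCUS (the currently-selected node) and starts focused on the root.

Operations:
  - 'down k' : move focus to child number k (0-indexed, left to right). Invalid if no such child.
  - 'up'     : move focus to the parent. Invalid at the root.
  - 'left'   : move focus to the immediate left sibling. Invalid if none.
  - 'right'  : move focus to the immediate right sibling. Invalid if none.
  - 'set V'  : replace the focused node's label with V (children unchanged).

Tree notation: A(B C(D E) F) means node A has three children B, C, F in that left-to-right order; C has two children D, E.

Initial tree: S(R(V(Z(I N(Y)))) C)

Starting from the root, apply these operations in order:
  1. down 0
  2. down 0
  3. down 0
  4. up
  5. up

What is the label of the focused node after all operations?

Answer: R

Derivation:
Step 1 (down 0): focus=R path=0 depth=1 children=['V'] left=[] right=['C'] parent=S
Step 2 (down 0): focus=V path=0/0 depth=2 children=['Z'] left=[] right=[] parent=R
Step 3 (down 0): focus=Z path=0/0/0 depth=3 children=['I', 'N'] left=[] right=[] parent=V
Step 4 (up): focus=V path=0/0 depth=2 children=['Z'] left=[] right=[] parent=R
Step 5 (up): focus=R path=0 depth=1 children=['V'] left=[] right=['C'] parent=S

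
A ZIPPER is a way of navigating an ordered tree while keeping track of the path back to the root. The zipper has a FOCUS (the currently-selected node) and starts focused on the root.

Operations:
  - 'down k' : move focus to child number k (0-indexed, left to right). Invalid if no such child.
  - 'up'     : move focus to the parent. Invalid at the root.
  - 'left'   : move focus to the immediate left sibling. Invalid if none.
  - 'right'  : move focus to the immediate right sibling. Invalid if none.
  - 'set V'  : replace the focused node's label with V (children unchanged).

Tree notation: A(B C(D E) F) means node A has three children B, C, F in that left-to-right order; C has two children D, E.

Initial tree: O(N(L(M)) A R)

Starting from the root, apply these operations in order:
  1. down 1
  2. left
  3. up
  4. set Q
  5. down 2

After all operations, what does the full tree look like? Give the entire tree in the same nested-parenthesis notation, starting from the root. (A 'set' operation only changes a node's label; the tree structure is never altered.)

Step 1 (down 1): focus=A path=1 depth=1 children=[] left=['N'] right=['R'] parent=O
Step 2 (left): focus=N path=0 depth=1 children=['L'] left=[] right=['A', 'R'] parent=O
Step 3 (up): focus=O path=root depth=0 children=['N', 'A', 'R'] (at root)
Step 4 (set Q): focus=Q path=root depth=0 children=['N', 'A', 'R'] (at root)
Step 5 (down 2): focus=R path=2 depth=1 children=[] left=['N', 'A'] right=[] parent=Q

Answer: Q(N(L(M)) A R)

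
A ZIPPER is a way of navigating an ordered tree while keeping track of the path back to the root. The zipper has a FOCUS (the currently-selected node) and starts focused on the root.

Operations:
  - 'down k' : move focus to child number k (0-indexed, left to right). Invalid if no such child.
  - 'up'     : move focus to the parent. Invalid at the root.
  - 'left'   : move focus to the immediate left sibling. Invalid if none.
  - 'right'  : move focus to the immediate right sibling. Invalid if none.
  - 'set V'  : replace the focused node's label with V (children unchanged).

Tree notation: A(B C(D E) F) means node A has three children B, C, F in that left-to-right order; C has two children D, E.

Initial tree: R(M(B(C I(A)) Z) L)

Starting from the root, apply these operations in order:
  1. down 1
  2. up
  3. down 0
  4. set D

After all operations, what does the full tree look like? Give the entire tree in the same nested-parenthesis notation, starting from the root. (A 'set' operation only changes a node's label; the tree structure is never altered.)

Step 1 (down 1): focus=L path=1 depth=1 children=[] left=['M'] right=[] parent=R
Step 2 (up): focus=R path=root depth=0 children=['M', 'L'] (at root)
Step 3 (down 0): focus=M path=0 depth=1 children=['B', 'Z'] left=[] right=['L'] parent=R
Step 4 (set D): focus=D path=0 depth=1 children=['B', 'Z'] left=[] right=['L'] parent=R

Answer: R(D(B(C I(A)) Z) L)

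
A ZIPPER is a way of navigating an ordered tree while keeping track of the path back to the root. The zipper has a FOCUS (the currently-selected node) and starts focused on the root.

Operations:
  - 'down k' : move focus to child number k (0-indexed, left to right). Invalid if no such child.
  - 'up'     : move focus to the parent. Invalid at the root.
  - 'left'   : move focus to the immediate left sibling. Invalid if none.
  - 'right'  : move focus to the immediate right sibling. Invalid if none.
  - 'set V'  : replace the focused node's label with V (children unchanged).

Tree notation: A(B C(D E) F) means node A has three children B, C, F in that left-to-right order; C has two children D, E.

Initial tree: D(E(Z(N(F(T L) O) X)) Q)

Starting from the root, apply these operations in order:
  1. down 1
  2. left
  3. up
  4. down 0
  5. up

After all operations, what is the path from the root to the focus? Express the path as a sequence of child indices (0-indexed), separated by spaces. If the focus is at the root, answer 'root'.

Answer: root

Derivation:
Step 1 (down 1): focus=Q path=1 depth=1 children=[] left=['E'] right=[] parent=D
Step 2 (left): focus=E path=0 depth=1 children=['Z'] left=[] right=['Q'] parent=D
Step 3 (up): focus=D path=root depth=0 children=['E', 'Q'] (at root)
Step 4 (down 0): focus=E path=0 depth=1 children=['Z'] left=[] right=['Q'] parent=D
Step 5 (up): focus=D path=root depth=0 children=['E', 'Q'] (at root)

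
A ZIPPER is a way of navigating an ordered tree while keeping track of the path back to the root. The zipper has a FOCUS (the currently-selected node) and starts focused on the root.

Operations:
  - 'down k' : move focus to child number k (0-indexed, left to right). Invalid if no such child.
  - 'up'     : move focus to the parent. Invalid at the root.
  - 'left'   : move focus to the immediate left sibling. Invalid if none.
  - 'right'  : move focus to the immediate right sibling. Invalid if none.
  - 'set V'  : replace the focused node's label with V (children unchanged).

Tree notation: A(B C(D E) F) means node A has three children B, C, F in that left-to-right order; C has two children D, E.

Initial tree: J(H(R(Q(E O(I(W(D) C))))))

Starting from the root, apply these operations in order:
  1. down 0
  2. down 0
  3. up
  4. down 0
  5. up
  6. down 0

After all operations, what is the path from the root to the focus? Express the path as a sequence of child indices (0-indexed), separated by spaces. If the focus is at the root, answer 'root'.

Answer: 0 0

Derivation:
Step 1 (down 0): focus=H path=0 depth=1 children=['R'] left=[] right=[] parent=J
Step 2 (down 0): focus=R path=0/0 depth=2 children=['Q'] left=[] right=[] parent=H
Step 3 (up): focus=H path=0 depth=1 children=['R'] left=[] right=[] parent=J
Step 4 (down 0): focus=R path=0/0 depth=2 children=['Q'] left=[] right=[] parent=H
Step 5 (up): focus=H path=0 depth=1 children=['R'] left=[] right=[] parent=J
Step 6 (down 0): focus=R path=0/0 depth=2 children=['Q'] left=[] right=[] parent=H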